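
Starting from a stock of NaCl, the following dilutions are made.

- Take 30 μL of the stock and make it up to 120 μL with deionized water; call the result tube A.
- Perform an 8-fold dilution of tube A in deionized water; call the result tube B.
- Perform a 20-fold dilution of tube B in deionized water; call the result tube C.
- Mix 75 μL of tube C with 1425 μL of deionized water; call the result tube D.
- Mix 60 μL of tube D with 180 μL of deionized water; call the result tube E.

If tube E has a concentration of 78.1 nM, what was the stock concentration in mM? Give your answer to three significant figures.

4.00 mM

Step 1: 30 μL brought to 120 μL → factor 120/30 = 4
Step 2: 8-fold → factor 8
Step 3: 20-fold → factor 20
Step 4: 75 μL + 1425 μL = 1500 μL total → factor 1500/75 = 20
Step 5: 60 μL + 180 μL = 240 μL total → factor 240/60 = 4
Overall dilution factor = 4 × 8 × 20 × 20 × 4 = 51200
Stock = 78.1 nM × 51200 = 3.999 × 10^6 nM = 4.00 mM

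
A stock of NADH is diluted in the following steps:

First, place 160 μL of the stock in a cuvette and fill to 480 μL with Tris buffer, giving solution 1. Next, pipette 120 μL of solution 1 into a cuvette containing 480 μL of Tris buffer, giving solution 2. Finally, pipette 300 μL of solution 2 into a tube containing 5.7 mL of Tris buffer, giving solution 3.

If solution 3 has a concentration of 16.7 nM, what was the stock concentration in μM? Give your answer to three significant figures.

5.01 μM

Step 1: 160 μL brought to 480 μL → factor 480/160 = 3
Step 2: 120 μL + 480 μL = 600 μL total → factor 600/120 = 5
Step 3: 300 μL + 5.7 mL = 6000 μL total → factor 6000/300 = 20
Overall dilution factor = 3 × 5 × 20 = 300
Stock = 16.7 nM × 300 = 5010 nM = 5.01 μM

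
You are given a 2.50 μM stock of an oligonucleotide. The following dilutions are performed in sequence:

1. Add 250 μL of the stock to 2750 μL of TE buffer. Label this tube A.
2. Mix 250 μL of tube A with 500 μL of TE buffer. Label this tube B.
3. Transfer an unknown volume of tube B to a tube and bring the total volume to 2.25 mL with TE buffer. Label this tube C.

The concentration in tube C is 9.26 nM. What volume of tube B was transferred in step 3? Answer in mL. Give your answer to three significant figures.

Step 1: 250 μL + 2750 μL = 3000 μL total → factor 3000/250 = 12
Step 2: 250 μL + 500 μL = 750 μL total → factor 750/250 = 3
Step 3: v brought to 2.25 mL → factor = 2.25 mL/v
Product of known-step factors = 36
Overall factor = 2.50 μM / (9.26 nM) = 269.98
Step-3 factor = 269.98 / 36 = 7.4994
v = 2.25 mL / 7.4994 = 0.300 mL

0.300 mL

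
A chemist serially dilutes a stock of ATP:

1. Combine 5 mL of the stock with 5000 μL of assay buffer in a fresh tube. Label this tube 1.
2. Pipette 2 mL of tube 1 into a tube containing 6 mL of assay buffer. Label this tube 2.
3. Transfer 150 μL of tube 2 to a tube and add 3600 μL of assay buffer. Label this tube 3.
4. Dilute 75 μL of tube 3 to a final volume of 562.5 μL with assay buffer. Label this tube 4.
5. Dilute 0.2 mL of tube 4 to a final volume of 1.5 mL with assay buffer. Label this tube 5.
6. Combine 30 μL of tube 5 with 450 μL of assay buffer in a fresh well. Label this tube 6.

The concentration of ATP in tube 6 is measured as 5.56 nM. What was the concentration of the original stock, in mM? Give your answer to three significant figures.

1.00 mM

Step 1: 5 mL + 5000 μL = 10 mL total → factor 10/5 = 2
Step 2: 2 mL + 6 mL = 8 mL total → factor 8/2 = 4
Step 3: 150 μL + 3600 μL = 3750 μL total → factor 3750/150 = 25
Step 4: 75 μL brought to 562.5 μL → factor 562.5/75 = 7.5
Step 5: 0.2 mL brought to 1.5 mL → factor 1.5/0.2 = 7.5
Step 6: 30 μL + 450 μL = 480 μL total → factor 480/30 = 16
Overall dilution factor = 2 × 4 × 25 × 7.5 × 7.5 × 16 = 1.8 × 10^5
Stock = 5.56 nM × 1.8 × 10^5 = 1.001 × 10^6 nM = 1.00 mM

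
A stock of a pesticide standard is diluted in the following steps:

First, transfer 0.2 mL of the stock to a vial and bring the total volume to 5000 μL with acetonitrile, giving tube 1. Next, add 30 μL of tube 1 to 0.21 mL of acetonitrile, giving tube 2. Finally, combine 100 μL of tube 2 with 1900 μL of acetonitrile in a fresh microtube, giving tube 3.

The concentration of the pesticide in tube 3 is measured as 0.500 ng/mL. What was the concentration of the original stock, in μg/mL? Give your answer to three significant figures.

Step 1: 0.2 mL brought to 5000 μL → factor 5/0.2 = 25
Step 2: 30 μL + 0.21 mL = 240 μL total → factor 240/30 = 8
Step 3: 100 μL + 1900 μL = 2000 μL total → factor 2000/100 = 20
Overall dilution factor = 25 × 8 × 20 = 4000
Stock = 0.500 ng/mL × 4000 = 2000 ng/mL = 2.00 μg/mL

2.00 μg/mL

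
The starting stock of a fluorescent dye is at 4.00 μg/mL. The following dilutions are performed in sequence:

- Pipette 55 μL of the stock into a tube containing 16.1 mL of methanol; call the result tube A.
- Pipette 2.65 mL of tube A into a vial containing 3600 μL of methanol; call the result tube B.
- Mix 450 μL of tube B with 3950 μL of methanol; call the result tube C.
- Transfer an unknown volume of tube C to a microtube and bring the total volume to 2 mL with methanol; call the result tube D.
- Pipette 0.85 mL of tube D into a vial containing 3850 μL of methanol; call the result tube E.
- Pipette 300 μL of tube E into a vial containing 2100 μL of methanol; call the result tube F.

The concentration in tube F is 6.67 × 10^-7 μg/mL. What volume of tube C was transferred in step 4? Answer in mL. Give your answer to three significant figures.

0.0999 mL

Step 1: 55 μL + 16.1 mL = 16155 μL total → factor 16155/55 = 293.73
Step 2: 2.65 mL + 3600 μL = 6.25 mL total → factor 6.25/2.65 = 2.3585
Step 3: 450 μL + 3950 μL = 4400 μL total → factor 4400/450 = 9.7778
Step 4: v brought to 2 mL → factor = 2 mL/v
Step 5: 0.85 mL + 3850 μL = 4.7 mL total → factor 4.7/0.85 = 5.5294
Step 6: 300 μL + 2100 μL = 2400 μL total → factor 2400/300 = 8
Product of known-step factors = 2.9963 × 10^5
Overall factor = 4.00 μg/mL / (6.67 × 10^-7 μg/mL) = 5.997 × 10^6
Step-4 factor = 5.997 × 10^6 / 2.9963 × 10^5 = 20.015
v = 2 mL / 20.015 = 0.0999 mL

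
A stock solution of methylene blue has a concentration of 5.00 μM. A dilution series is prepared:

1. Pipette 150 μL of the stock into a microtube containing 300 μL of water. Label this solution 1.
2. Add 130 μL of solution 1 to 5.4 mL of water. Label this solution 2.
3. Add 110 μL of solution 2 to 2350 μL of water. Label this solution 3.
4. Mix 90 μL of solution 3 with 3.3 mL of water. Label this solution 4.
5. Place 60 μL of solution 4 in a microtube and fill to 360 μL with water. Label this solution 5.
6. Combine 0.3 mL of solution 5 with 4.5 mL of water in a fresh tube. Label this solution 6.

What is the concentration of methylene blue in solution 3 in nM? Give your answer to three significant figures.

1.75 nM

Step 1: 150 μL + 300 μL = 450 μL total → factor 450/150 = 3
Step 2: 130 μL + 5.4 mL = 5530 μL total → factor 5530/130 = 42.538
Step 3: 110 μL + 2350 μL = 2460 μL total → factor 2460/110 = 22.364
Dilution factor through solution 3 = 3 × 42.538 × 22.364 = 2853.9
[solution 3] = 5.00 μM / 2853.9 = 0.001752 μM = 1.75 nM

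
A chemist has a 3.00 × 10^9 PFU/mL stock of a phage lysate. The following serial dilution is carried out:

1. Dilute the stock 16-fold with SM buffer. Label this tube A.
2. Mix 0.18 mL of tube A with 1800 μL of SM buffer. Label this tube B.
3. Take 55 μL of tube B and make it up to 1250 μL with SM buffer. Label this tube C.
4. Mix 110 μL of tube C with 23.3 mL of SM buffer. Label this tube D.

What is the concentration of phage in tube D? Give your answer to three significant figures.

3.52 × 10^3 PFU/mL

Step 1: 16-fold → factor 16
Step 2: 0.18 mL + 1800 μL = 1.98 mL total → factor 1.98/0.18 = 11
Step 3: 55 μL brought to 1250 μL → factor 1250/55 = 22.727
Step 4: 110 μL + 23.3 mL = 23410 μL total → factor 23410/110 = 212.82
Overall dilution factor = 16 × 11 × 22.727 × 212.82 = 8.5127 × 10^5
Final = 3.00 × 10^9 PFU/mL / 8.5127 × 10^5 = 3.52 × 10^3 PFU/mL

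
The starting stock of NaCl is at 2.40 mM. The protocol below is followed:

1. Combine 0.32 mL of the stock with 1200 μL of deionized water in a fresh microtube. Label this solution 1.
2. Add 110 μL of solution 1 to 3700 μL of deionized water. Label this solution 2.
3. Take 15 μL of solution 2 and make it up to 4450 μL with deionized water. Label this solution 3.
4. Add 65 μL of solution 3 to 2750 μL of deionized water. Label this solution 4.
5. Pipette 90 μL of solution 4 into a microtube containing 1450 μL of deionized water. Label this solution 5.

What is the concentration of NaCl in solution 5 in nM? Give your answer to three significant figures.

0.0664 nM

Step 1: 0.32 mL + 1200 μL = 1.52 mL total → factor 1.52/0.32 = 4.75
Step 2: 110 μL + 3700 μL = 3810 μL total → factor 3810/110 = 34.636
Step 3: 15 μL brought to 4450 μL → factor 4450/15 = 296.67
Step 4: 65 μL + 2750 μL = 2815 μL total → factor 2815/65 = 43.308
Step 5: 90 μL + 1450 μL = 1540 μL total → factor 1540/90 = 17.111
Overall dilution factor = 4.75 × 34.636 × 296.67 × 43.308 × 17.111 = 3.6169 × 10^7
Final = 2.40 mM / 3.6169 × 10^7 = 6.635 × 10^-8 mM = 0.0664 nM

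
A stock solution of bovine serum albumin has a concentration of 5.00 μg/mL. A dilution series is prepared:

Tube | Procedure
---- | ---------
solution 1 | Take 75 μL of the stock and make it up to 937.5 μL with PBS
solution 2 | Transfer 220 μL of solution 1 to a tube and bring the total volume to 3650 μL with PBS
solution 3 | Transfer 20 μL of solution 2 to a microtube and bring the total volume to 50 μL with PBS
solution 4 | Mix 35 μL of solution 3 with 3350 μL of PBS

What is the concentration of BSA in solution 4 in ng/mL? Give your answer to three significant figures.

Step 1: 75 μL brought to 937.5 μL → factor 937.5/75 = 12.5
Step 2: 220 μL brought to 3650 μL → factor 3650/220 = 16.591
Step 3: 20 μL brought to 50 μL → factor 50/20 = 2.5
Step 4: 35 μL + 3350 μL = 3385 μL total → factor 3385/35 = 96.714
Overall dilution factor = 12.5 × 16.591 × 2.5 × 96.714 = 50143
Final = 5.00 μg/mL / 50143 = 9.971 × 10^-5 μg/mL = 0.0997 ng/mL

0.0997 ng/mL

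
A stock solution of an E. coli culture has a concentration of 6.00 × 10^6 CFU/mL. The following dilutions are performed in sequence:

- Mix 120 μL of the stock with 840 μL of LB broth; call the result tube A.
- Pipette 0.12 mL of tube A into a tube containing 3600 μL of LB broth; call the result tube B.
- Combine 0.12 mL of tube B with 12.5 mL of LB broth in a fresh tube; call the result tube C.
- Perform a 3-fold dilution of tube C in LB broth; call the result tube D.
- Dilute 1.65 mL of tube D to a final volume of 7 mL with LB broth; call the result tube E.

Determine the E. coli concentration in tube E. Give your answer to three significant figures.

18.1 CFU/mL

Step 1: 120 μL + 840 μL = 960 μL total → factor 960/120 = 8
Step 2: 0.12 mL + 3600 μL = 3.72 mL total → factor 3.72/0.12 = 31
Step 3: 0.12 mL + 12.5 mL = 12.62 mL total → factor 12.62/0.12 = 105.17
Step 4: 3-fold → factor 3
Step 5: 1.65 mL brought to 7 mL → factor 7/1.65 = 4.2424
Overall dilution factor = 8 × 31 × 105.17 × 3 × 4.2424 = 3.3194 × 10^5
Final = 6.00 × 10^6 CFU/mL / 3.3194 × 10^5 = 18.1 CFU/mL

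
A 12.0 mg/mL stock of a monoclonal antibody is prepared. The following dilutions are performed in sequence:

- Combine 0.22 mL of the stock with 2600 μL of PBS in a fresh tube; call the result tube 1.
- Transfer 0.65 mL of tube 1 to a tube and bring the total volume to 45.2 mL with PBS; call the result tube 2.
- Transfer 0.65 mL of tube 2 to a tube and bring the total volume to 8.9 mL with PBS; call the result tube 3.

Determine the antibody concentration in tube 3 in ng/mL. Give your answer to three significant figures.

Step 1: 0.22 mL + 2600 μL = 2.82 mL total → factor 2.82/0.22 = 12.818
Step 2: 0.65 mL brought to 45.2 mL → factor 45.2/0.65 = 69.538
Step 3: 0.65 mL brought to 8.9 mL → factor 8.9/0.65 = 13.692
Overall dilution factor = 12.818 × 69.538 × 13.692 = 12205
Final = 12.0 mg/mL / 12205 = 0.0009832 mg/mL = 983 ng/mL

983 ng/mL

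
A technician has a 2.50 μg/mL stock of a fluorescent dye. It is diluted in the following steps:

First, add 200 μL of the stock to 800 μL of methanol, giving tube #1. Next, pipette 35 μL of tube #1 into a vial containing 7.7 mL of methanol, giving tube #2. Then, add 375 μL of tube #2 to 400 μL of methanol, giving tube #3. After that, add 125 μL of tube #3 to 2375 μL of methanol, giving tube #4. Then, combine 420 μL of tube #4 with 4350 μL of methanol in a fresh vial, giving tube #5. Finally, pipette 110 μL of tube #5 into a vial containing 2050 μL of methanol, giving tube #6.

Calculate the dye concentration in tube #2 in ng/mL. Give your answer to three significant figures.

Step 1: 200 μL + 800 μL = 1000 μL total → factor 1000/200 = 5
Step 2: 35 μL + 7.7 mL = 7735 μL total → factor 7735/35 = 221
Dilution factor through tube #2 = 5 × 221 = 1105
[tube #2] = 2.50 μg/mL / 1105 = 0.002262 μg/mL = 2.26 ng/mL

2.26 ng/mL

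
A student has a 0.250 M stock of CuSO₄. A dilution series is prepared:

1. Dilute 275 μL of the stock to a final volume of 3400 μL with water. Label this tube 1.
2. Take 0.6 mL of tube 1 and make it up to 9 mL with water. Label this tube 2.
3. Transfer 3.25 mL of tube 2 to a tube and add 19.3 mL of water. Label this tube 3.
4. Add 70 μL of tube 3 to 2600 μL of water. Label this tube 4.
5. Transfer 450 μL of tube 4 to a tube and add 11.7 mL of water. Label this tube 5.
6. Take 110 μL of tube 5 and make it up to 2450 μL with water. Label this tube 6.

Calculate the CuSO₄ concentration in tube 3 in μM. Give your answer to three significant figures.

194 μM

Step 1: 275 μL brought to 3400 μL → factor 3400/275 = 12.364
Step 2: 0.6 mL brought to 9 mL → factor 9/0.6 = 15
Step 3: 3.25 mL + 19.3 mL = 22.55 mL total → factor 22.55/3.25 = 6.9385
Dilution factor through tube 3 = 12.364 × 15 × 6.9385 = 1286.8
[tube 3] = 0.250 M / 1286.8 = 0.0001943 M = 194 μM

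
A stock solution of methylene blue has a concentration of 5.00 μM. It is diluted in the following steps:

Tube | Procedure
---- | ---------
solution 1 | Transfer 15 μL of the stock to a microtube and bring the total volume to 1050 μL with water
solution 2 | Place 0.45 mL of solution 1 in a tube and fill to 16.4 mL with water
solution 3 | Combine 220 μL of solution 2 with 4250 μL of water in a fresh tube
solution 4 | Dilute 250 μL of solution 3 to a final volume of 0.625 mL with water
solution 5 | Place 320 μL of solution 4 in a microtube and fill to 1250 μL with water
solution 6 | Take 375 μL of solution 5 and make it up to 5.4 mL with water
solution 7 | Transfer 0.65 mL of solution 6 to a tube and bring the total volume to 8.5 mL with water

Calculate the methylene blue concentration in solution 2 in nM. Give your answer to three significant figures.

Step 1: 15 μL brought to 1050 μL → factor 1050/15 = 70
Step 2: 0.45 mL brought to 16.4 mL → factor 16.4/0.45 = 36.444
Dilution factor through solution 2 = 70 × 36.444 = 2551.1
[solution 2] = 5.00 μM / 2551.1 = 0.001960 μM = 1.96 nM

1.96 nM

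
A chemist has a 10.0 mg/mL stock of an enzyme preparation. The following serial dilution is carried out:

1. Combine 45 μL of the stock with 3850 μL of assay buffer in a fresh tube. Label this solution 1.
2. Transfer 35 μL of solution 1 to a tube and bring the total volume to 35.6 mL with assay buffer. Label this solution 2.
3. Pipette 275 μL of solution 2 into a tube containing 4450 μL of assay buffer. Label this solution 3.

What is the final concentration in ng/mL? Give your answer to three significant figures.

6.61 ng/mL

Step 1: 45 μL + 3850 μL = 3895 μL total → factor 3895/45 = 86.556
Step 2: 35 μL brought to 35.6 mL → factor 35600/35 = 1017.1
Step 3: 275 μL + 4450 μL = 4725 μL total → factor 4725/275 = 17.182
Overall dilution factor = 86.556 × 1017.1 × 17.182 = 1.5127 × 10^6
Final = 10.0 mg/mL / 1.5127 × 10^6 = 6.611 × 10^-6 mg/mL = 6.61 ng/mL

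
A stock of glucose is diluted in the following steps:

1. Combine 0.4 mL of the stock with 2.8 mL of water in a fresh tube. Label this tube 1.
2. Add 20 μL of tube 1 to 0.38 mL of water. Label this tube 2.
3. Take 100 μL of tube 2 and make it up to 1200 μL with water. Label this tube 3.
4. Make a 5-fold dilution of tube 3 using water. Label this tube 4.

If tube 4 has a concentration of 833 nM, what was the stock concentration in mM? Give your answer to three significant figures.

Step 1: 0.4 mL + 2.8 mL = 3.2 mL total → factor 3.2/0.4 = 8
Step 2: 20 μL + 0.38 mL = 400 μL total → factor 400/20 = 20
Step 3: 100 μL brought to 1200 μL → factor 1200/100 = 12
Step 4: 5-fold → factor 5
Overall dilution factor = 8 × 20 × 12 × 5 = 9600
Stock = 833 nM × 9600 = 7.997 × 10^6 nM = 8.00 mM

8.00 mM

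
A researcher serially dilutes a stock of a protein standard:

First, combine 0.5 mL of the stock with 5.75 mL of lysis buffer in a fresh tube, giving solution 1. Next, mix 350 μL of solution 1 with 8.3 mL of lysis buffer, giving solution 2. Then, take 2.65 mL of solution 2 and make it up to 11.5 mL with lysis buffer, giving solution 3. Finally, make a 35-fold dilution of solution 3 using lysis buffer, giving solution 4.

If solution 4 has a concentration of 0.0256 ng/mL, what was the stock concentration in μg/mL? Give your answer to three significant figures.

1.20 μg/mL

Step 1: 0.5 mL + 5.75 mL = 6.25 mL total → factor 6.25/0.5 = 12.5
Step 2: 350 μL + 8.3 mL = 8650 μL total → factor 8650/350 = 24.714
Step 3: 2.65 mL brought to 11.5 mL → factor 11.5/2.65 = 4.3396
Step 4: 35-fold → factor 35
Overall dilution factor = 12.5 × 24.714 × 4.3396 × 35 = 46922
Stock = 0.0256 ng/mL × 46922 = 1201 ng/mL = 1.20 μg/mL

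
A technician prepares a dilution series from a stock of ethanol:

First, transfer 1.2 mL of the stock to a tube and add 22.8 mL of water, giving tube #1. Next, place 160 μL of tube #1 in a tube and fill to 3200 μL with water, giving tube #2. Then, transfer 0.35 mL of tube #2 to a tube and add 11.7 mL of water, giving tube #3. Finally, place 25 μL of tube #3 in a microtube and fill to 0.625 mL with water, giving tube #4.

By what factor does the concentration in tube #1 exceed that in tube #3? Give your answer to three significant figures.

Step 1: 1.2 mL + 22.8 mL = 24 mL total → factor 24/1.2 = 20
Step 2: 160 μL brought to 3200 μL → factor 3200/160 = 20
Step 3: 0.35 mL + 11.7 mL = 12.05 mL total → factor 12.05/0.35 = 34.429
Dilution factor to tube #1 = 20; to tube #3 = 13771
[tube #1]/[tube #3] = (factor to tube #3)/(factor to tube #1) = 13771/20 = 689

689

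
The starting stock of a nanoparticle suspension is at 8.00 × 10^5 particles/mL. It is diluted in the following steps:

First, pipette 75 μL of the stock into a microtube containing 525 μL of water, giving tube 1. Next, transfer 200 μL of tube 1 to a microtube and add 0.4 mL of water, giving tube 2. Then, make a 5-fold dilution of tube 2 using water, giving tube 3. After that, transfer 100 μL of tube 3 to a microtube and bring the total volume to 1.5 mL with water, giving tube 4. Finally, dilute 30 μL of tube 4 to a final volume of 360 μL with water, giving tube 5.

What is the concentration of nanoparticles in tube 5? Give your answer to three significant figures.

Step 1: 75 μL + 525 μL = 600 μL total → factor 600/75 = 8
Step 2: 200 μL + 0.4 mL = 600 μL total → factor 600/200 = 3
Step 3: 5-fold → factor 5
Step 4: 100 μL brought to 1.5 mL → factor 1500/100 = 15
Step 5: 30 μL brought to 360 μL → factor 360/30 = 12
Overall dilution factor = 8 × 3 × 5 × 15 × 12 = 21600
Final = 8.00 × 10^5 particles/mL / 21600 = 37.0 particles/mL

37.0 particles/mL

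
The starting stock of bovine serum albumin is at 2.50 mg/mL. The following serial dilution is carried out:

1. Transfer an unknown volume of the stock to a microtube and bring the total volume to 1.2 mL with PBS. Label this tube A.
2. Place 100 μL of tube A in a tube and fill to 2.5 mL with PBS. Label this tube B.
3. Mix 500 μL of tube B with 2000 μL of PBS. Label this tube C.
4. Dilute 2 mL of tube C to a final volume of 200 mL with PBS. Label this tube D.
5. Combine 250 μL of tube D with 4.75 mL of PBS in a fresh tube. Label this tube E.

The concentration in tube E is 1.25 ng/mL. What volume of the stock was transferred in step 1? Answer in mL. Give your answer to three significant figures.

Step 1: v brought to 1.2 mL → factor = 1.2 mL/v
Step 2: 100 μL brought to 2.5 mL → factor 2500/100 = 25
Step 3: 500 μL + 2000 μL = 2500 μL total → factor 2500/500 = 5
Step 4: 2 mL brought to 200 mL → factor 200/2 = 100
Step 5: 250 μL + 4.75 mL = 5000 μL total → factor 5000/250 = 20
Product of known-step factors = 2.5 × 10^5
Overall factor = 2.50 mg/mL / (1.25 ng/mL) = 2 × 10^6
Step-1 factor = 2 × 10^6 / 2.5 × 10^5 = 8
v = 1.2 mL / 8 = 0.150 mL

0.150 mL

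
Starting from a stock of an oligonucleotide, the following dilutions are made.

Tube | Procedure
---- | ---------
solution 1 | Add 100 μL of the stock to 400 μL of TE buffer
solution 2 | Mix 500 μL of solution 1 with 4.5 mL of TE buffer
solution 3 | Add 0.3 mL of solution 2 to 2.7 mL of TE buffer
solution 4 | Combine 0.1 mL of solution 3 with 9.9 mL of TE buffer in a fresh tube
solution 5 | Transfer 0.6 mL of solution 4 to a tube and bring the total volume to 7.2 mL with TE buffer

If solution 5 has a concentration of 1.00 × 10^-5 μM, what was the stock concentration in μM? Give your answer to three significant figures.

6.00 μM

Step 1: 100 μL + 400 μL = 500 μL total → factor 500/100 = 5
Step 2: 500 μL + 4.5 mL = 5000 μL total → factor 5000/500 = 10
Step 3: 0.3 mL + 2.7 mL = 3 mL total → factor 3/0.3 = 10
Step 4: 0.1 mL + 9.9 mL = 10 mL total → factor 10/0.1 = 100
Step 5: 0.6 mL brought to 7.2 mL → factor 7.2/0.6 = 12
Overall dilution factor = 5 × 10 × 10 × 100 × 12 = 6 × 10^5
Stock = 1.00 × 10^-5 μM × 6 × 10^5 = 6.00 μM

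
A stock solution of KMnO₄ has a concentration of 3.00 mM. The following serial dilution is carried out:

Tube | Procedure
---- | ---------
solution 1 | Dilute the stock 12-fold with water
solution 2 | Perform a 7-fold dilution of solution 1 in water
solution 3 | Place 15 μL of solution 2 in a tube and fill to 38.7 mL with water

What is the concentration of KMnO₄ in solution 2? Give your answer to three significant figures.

0.0357 mM

Step 1: 12-fold → factor 12
Step 2: 7-fold → factor 7
Dilution factor through solution 2 = 12 × 7 = 84
[solution 2] = 3.00 mM / 84 = 0.0357 mM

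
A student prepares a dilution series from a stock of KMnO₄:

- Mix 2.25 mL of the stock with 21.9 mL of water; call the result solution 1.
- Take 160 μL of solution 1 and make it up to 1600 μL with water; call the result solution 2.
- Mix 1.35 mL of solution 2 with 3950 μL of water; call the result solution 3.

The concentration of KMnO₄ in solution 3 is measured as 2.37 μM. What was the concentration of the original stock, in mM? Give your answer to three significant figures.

Step 1: 2.25 mL + 21.9 mL = 24.15 mL total → factor 24.15/2.25 = 10.733
Step 2: 160 μL brought to 1600 μL → factor 1600/160 = 10
Step 3: 1.35 mL + 3950 μL = 5.3 mL total → factor 5.3/1.35 = 3.9259
Overall dilution factor = 10.733 × 10 × 3.9259 = 421.38
Stock = 2.37 μM × 421.38 = 998.7 μM = 0.999 mM

0.999 mM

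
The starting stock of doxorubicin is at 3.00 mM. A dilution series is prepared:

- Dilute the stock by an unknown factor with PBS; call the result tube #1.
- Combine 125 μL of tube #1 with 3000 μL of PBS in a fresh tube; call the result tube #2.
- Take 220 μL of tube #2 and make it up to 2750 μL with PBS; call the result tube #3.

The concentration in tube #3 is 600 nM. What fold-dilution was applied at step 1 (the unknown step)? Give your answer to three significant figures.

Step 1: unknown factor x
Step 2: 125 μL + 3000 μL = 3125 μL total → factor 3125/125 = 25
Step 3: 220 μL brought to 2750 μL → factor 2750/220 = 12.5
Product of known-step factors = 312.5
Overall factor = 3.00 mM / (600 nM) = 5000
x = 5000 / 312.5 = 16.0

16.0-fold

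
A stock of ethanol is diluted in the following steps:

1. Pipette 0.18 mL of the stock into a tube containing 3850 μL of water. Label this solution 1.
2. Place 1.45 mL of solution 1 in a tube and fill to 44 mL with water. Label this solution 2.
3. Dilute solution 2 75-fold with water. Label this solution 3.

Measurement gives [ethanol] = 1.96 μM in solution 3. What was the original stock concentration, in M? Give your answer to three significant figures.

0.0999 M

Step 1: 0.18 mL + 3850 μL = 4.03 mL total → factor 4.03/0.18 = 22.389
Step 2: 1.45 mL brought to 44 mL → factor 44/1.45 = 30.345
Step 3: 75-fold → factor 75
Overall dilution factor = 22.389 × 30.345 × 75 = 50954
Stock = 1.96 μM × 50954 = 9.987 × 10^4 μM = 0.0999 M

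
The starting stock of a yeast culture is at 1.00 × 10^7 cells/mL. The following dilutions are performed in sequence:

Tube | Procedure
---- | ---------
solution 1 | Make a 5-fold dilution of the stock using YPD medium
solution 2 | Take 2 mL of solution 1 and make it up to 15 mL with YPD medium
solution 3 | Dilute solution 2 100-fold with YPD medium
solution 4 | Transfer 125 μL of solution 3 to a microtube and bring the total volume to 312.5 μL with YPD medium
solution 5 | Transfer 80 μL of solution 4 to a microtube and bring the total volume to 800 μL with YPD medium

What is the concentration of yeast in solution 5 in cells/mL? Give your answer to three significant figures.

107 cells/mL

Step 1: 5-fold → factor 5
Step 2: 2 mL brought to 15 mL → factor 15/2 = 7.5
Step 3: 100-fold → factor 100
Step 4: 125 μL brought to 312.5 μL → factor 312.5/125 = 2.5
Step 5: 80 μL brought to 800 μL → factor 800/80 = 10
Overall dilution factor = 5 × 7.5 × 100 × 2.5 × 10 = 93750
Final = 1.00 × 10^7 cells/mL / 93750 = 107 cells/mL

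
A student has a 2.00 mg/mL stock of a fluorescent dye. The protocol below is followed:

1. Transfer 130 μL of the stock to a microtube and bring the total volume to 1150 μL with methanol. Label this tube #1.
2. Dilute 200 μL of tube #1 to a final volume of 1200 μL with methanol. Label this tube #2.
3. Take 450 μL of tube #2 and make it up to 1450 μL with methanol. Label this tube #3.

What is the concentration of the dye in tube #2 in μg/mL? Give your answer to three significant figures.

37.7 μg/mL

Step 1: 130 μL brought to 1150 μL → factor 1150/130 = 8.8462
Step 2: 200 μL brought to 1200 μL → factor 1200/200 = 6
Dilution factor through tube #2 = 8.8462 × 6 = 53.077
[tube #2] = 2.00 mg/mL / 53.077 = 0.03768 mg/mL = 37.7 μg/mL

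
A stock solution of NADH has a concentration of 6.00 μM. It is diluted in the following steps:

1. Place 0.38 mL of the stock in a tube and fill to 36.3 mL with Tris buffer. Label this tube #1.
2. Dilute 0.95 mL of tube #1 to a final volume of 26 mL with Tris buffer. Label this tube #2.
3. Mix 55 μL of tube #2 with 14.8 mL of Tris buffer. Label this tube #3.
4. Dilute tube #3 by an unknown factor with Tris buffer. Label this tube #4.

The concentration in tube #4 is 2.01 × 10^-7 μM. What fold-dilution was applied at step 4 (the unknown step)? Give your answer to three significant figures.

42.3-fold

Step 1: 0.38 mL brought to 36.3 mL → factor 36.3/0.38 = 95.526
Step 2: 0.95 mL brought to 26 mL → factor 26/0.95 = 27.368
Step 3: 55 μL + 14.8 mL = 14855 μL total → factor 14855/55 = 270.09
Step 4: unknown factor x
Product of known-step factors = 7.0613 × 10^5
Overall factor = 6.00 μM / (2.01 × 10^-7 μM) = 2.9851 × 10^7
x = 2.9851 × 10^7 / 7.0613 × 10^5 = 42.3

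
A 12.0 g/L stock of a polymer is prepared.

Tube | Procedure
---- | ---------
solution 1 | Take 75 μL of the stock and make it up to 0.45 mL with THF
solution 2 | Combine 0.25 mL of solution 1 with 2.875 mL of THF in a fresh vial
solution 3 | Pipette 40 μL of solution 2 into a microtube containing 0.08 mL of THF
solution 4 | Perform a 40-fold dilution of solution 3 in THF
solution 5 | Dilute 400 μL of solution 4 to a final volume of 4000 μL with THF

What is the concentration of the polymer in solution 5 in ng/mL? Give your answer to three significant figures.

Step 1: 75 μL brought to 0.45 mL → factor 450/75 = 6
Step 2: 0.25 mL + 2.875 mL = 3.125 mL total → factor 3.125/0.25 = 12.5
Step 3: 40 μL + 0.08 mL = 120 μL total → factor 120/40 = 3
Step 4: 40-fold → factor 40
Step 5: 400 μL brought to 4000 μL → factor 4000/400 = 10
Overall dilution factor = 6 × 12.5 × 3 × 40 × 10 = 90000
Final = 12.0 g/L / 90000 = 0.0001333 g/L = 133 ng/mL

133 ng/mL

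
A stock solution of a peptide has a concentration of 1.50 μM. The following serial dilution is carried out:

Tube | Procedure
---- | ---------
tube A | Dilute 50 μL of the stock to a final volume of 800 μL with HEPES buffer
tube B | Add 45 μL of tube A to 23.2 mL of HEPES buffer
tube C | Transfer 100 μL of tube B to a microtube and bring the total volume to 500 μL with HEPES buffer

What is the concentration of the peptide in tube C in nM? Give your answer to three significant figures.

0.0363 nM

Step 1: 50 μL brought to 800 μL → factor 800/50 = 16
Step 2: 45 μL + 23.2 mL = 23245 μL total → factor 23245/45 = 516.56
Step 3: 100 μL brought to 500 μL → factor 500/100 = 5
Overall dilution factor = 16 × 516.56 × 5 = 41324
Final = 1.50 μM / 41324 = 3.630 × 10^-5 μM = 0.0363 nM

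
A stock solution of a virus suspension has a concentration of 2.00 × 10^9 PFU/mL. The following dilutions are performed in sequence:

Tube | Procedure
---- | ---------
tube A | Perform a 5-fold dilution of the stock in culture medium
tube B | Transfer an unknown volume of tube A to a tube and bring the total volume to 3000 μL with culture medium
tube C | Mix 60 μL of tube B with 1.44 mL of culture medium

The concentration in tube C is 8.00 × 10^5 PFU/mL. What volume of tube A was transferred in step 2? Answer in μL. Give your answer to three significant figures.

Step 1: 5-fold → factor 5
Step 2: v brought to 3000 μL → factor = 3000 μL/v
Step 3: 60 μL + 1.44 mL = 1500 μL total → factor 1500/60 = 25
Product of known-step factors = 125
Overall factor = 2.00 × 10^9 PFU/mL / (8.00 × 10^5 PFU/mL) = 2500
Step-2 factor = 2500 / 125 = 20
v = 3000 μL / 20 = 150 μL

150 μL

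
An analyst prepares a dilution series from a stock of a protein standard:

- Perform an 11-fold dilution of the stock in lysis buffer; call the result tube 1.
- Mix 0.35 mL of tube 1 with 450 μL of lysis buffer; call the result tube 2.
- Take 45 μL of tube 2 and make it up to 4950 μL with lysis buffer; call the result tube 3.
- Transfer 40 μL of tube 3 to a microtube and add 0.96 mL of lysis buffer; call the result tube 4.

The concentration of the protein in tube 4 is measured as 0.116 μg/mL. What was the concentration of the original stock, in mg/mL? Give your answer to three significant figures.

Step 1: 11-fold → factor 11
Step 2: 0.35 mL + 450 μL = 0.8 mL total → factor 0.8/0.35 = 2.2857
Step 3: 45 μL brought to 4950 μL → factor 4950/45 = 110
Step 4: 40 μL + 0.96 mL = 1000 μL total → factor 1000/40 = 25
Overall dilution factor = 11 × 2.2857 × 110 × 25 = 69143
Stock = 0.116 μg/mL × 69143 = 8021 μg/mL = 8.02 mg/mL

8.02 mg/mL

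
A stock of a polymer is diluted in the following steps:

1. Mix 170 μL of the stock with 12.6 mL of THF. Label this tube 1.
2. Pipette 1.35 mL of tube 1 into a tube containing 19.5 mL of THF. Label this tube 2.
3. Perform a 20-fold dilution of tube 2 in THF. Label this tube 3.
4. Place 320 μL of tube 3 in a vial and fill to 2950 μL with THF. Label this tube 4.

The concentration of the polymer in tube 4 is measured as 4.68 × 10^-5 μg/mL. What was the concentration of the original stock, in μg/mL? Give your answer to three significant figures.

10.0 μg/mL

Step 1: 170 μL + 12.6 mL = 12770 μL total → factor 12770/170 = 75.118
Step 2: 1.35 mL + 19.5 mL = 20.85 mL total → factor 20.85/1.35 = 15.444
Step 3: 20-fold → factor 20
Step 4: 320 μL brought to 2950 μL → factor 2950/320 = 9.2188
Overall dilution factor = 75.118 × 15.444 × 20 × 9.2188 = 2.139 × 10^5
Stock = 4.68 × 10^-5 μg/mL × 2.139 × 10^5 = 10.0 μg/mL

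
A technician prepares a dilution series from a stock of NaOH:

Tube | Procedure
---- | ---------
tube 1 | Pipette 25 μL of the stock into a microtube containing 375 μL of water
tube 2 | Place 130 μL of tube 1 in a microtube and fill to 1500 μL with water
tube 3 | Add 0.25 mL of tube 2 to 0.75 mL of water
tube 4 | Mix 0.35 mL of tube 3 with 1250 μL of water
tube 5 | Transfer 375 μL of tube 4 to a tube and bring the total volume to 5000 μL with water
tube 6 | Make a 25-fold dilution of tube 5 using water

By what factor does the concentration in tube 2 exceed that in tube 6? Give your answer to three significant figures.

Step 1: 25 μL + 375 μL = 400 μL total → factor 400/25 = 16
Step 2: 130 μL brought to 1500 μL → factor 1500/130 = 11.538
Step 3: 0.25 mL + 0.75 mL = 1 mL total → factor 1/0.25 = 4
Step 4: 0.35 mL + 1250 μL = 1.6 mL total → factor 1.6/0.35 = 4.5714
Step 5: 375 μL brought to 5000 μL → factor 5000/375 = 13.333
Step 6: 25-fold → factor 25
Dilution factor to tube 2 = 184.62; to tube 6 = 1.1253 × 10^6
[tube 2]/[tube 6] = (factor to tube 6)/(factor to tube 2) = 1.1253 × 10^6/184.62 = 6.10 × 10^3

6.10 × 10^3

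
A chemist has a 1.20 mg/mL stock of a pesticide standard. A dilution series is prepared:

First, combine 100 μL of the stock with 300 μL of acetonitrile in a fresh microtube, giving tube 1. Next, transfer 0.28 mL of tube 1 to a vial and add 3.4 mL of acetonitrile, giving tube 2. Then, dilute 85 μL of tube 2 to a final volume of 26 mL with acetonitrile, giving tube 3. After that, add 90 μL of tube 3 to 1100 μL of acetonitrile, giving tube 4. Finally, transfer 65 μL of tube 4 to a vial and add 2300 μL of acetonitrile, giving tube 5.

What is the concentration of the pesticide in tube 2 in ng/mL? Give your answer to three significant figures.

Step 1: 100 μL + 300 μL = 400 μL total → factor 400/100 = 4
Step 2: 0.28 mL + 3.4 mL = 3.68 mL total → factor 3.68/0.28 = 13.143
Dilution factor through tube 2 = 4 × 13.143 = 52.571
[tube 2] = 1.20 mg/mL / 52.571 = 0.02283 mg/mL = 2.28 × 10^4 ng/mL

2.28 × 10^4 ng/mL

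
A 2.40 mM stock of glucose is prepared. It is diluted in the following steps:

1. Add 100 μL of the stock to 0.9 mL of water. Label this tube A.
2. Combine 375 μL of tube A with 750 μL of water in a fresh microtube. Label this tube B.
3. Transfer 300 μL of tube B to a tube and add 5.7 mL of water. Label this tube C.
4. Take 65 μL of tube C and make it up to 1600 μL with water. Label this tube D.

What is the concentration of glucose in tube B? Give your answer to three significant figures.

Step 1: 100 μL + 0.9 mL = 1000 μL total → factor 1000/100 = 10
Step 2: 375 μL + 750 μL = 1125 μL total → factor 1125/375 = 3
Dilution factor through tube B = 10 × 3 = 30
[tube B] = 2.40 mM / 30 = 0.0800 mM

0.0800 mM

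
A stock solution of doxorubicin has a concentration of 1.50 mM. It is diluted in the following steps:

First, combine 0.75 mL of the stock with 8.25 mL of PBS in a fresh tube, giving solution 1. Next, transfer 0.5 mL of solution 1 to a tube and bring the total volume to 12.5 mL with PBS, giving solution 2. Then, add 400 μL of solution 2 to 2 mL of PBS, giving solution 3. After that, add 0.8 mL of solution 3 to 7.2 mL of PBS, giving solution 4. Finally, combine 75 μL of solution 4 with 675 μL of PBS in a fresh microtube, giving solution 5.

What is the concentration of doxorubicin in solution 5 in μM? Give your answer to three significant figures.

Step 1: 0.75 mL + 8.25 mL = 9 mL total → factor 9/0.75 = 12
Step 2: 0.5 mL brought to 12.5 mL → factor 12.5/0.5 = 25
Step 3: 400 μL + 2 mL = 2400 μL total → factor 2400/400 = 6
Step 4: 0.8 mL + 7.2 mL = 8 mL total → factor 8/0.8 = 10
Step 5: 75 μL + 675 μL = 750 μL total → factor 750/75 = 10
Overall dilution factor = 12 × 25 × 6 × 10 × 10 = 1.8 × 10^5
Final = 1.50 mM / 1.8 × 10^5 = 8.333 × 10^-6 mM = 0.00833 μM

0.00833 μM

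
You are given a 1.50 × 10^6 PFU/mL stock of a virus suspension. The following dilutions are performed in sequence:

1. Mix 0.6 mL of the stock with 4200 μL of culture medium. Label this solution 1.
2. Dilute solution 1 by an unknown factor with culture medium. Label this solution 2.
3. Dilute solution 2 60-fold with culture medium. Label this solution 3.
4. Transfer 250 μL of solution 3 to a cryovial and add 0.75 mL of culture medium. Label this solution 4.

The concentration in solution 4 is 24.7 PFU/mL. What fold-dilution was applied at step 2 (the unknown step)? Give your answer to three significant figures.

31.6-fold

Step 1: 0.6 mL + 4200 μL = 4.8 mL total → factor 4.8/0.6 = 8
Step 2: unknown factor x
Step 3: 60-fold → factor 60
Step 4: 250 μL + 0.75 mL = 1000 μL total → factor 1000/250 = 4
Product of known-step factors = 1920
Overall factor = 1.50 × 10^6 PFU/mL / (24.7 PFU/mL) = 60729
x = 60729 / 1920 = 31.6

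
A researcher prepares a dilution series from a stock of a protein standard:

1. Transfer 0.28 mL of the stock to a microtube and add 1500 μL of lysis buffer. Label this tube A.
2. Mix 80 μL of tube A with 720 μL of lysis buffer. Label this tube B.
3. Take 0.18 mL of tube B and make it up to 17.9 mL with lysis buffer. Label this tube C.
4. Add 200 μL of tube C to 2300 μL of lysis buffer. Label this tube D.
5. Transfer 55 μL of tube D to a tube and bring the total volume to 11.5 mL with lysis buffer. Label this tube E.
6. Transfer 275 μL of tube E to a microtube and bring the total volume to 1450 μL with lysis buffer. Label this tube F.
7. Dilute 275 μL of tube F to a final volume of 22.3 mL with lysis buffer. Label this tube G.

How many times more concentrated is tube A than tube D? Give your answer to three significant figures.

1.24 × 10^4

Step 1: 0.28 mL + 1500 μL = 1.78 mL total → factor 1.78/0.28 = 6.3571
Step 2: 80 μL + 720 μL = 800 μL total → factor 800/80 = 10
Step 3: 0.18 mL brought to 17.9 mL → factor 17.9/0.18 = 99.444
Step 4: 200 μL + 2300 μL = 2500 μL total → factor 2500/200 = 12.5
Dilution factor to tube A = 6.3571; to tube D = 79023
[tube A]/[tube D] = (factor to tube D)/(factor to tube A) = 79023/6.3571 = 1.24 × 10^4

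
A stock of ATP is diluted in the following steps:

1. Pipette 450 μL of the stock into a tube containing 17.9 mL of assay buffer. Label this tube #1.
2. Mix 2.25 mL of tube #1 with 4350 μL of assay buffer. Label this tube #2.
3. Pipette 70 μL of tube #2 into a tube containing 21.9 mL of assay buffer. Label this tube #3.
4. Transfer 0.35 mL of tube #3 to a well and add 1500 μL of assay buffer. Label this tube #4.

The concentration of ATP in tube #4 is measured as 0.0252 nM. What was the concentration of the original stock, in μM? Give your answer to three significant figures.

Step 1: 450 μL + 17.9 mL = 18350 μL total → factor 18350/450 = 40.778
Step 2: 2.25 mL + 4350 μL = 6.6 mL total → factor 6.6/2.25 = 2.9333
Step 3: 70 μL + 21.9 mL = 21970 μL total → factor 21970/70 = 313.86
Step 4: 0.35 mL + 1500 μL = 1.85 mL total → factor 1.85/0.35 = 5.2857
Overall dilution factor = 40.778 × 2.9333 × 313.86 × 5.2857 = 1.9844 × 10^5
Stock = 0.0252 nM × 1.9844 × 10^5 = 5001 nM = 5.00 μM

5.00 μM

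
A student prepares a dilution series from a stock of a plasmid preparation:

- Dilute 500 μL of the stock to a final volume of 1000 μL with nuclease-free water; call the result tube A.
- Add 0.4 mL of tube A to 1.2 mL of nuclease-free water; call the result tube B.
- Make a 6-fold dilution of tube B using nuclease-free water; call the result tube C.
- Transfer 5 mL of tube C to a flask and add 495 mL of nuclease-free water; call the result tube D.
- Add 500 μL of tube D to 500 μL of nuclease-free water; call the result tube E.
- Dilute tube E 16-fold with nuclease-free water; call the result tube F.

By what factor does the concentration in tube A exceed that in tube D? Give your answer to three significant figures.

Step 1: 500 μL brought to 1000 μL → factor 1000/500 = 2
Step 2: 0.4 mL + 1.2 mL = 1.6 mL total → factor 1.6/0.4 = 4
Step 3: 6-fold → factor 6
Step 4: 5 mL + 495 mL = 500 mL total → factor 500/5 = 100
Dilution factor to tube A = 2; to tube D = 4800
[tube A]/[tube D] = (factor to tube D)/(factor to tube A) = 4800/2 = 2.40 × 10^3

2.40 × 10^3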